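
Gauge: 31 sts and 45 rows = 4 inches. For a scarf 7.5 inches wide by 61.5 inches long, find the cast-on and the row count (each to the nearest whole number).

Stitch gauge = 31/4 = 7.75 sts/in; 7.5 × 7.75 = 58.12 → 58 sts.
Row gauge = 45/4 = 11.25 rows/in; 61.5 × 11.25 = 691.88 → 692 rows.

Cast on 58 stitches and work 692 rows.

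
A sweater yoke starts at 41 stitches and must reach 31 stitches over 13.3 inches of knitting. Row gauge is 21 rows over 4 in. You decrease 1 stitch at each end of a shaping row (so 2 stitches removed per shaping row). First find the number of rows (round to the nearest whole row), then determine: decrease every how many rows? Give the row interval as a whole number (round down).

Decrease every 14th row.

Rows = 13.3 × 5.25 = 69.8 → 70 rows.
Stitches to remove: 10 → 5 shaping rows (at 2 st each).
70 / 5 = 14.00 → every 14 rows.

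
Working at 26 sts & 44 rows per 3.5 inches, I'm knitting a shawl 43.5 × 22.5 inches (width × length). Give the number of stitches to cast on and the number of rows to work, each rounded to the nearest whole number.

Stitch gauge = 26/3.5 = 7.429 sts/in; 43.5 × 7.429 = 323.14 → 323 sts.
Row gauge = 44/3.5 = 12.571 rows/in; 22.5 × 12.571 = 282.86 → 283 rows.

Cast on 323 stitches and work 283 rows.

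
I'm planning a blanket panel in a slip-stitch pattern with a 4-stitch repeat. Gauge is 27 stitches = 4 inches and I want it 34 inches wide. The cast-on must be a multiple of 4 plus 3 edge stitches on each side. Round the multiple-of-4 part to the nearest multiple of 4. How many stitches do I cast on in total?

Cast on 230 stitches.

27 / 4 = 6.75 sts per inch.
34 × 6.75 = 229.50 sts.
Less 6 edge sts → 223.50 for the repeat.
Nearest multiple of 4: 224.
Add back 6 edge sts → 230.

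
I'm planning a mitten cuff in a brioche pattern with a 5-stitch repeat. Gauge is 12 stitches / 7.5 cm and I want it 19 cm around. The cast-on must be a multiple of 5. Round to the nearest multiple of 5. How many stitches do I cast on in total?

12 / 7.5 = 1.6 sts per cm.
19 × 1.6 = 30.40 sts.
Nearest multiple of 5: 30.

30 stitches.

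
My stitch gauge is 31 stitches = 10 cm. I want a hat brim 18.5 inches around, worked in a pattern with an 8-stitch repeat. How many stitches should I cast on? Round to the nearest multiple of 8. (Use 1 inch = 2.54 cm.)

Cast on 144 stitches.

18.5 in = 18.5 × 2.54 = 46.99 cm.
31 / 10 = 3.1 sts/cm.
46.99 × 3.1 = 145.67 sts.
→ 144.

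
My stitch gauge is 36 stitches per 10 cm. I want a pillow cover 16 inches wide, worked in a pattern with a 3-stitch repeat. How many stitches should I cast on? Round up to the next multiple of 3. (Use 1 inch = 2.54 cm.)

16 in = 16 × 2.54 = 40.64 cm.
36 / 10 = 3.6 sts/cm.
40.64 × 3.6 = 146.30 sts.
→ 147.

Cast on 147 stitches.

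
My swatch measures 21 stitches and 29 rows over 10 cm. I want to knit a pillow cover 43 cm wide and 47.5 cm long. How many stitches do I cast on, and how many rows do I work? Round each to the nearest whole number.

Stitch gauge = 21/10 = 2.1 sts/cm; 43 × 2.1 = 90.30 → 90 sts.
Row gauge = 29/10 = 2.9 rows/cm; 47.5 × 2.9 = 137.75 → 138 rows.

Cast on 90 stitches and work 138 rows.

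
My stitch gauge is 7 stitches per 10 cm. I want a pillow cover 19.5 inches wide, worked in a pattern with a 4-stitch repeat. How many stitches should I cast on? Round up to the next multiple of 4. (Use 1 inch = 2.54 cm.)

19.5 in = 19.5 × 2.54 = 49.53 cm.
7 / 10 = 0.7 sts/cm.
49.53 × 0.7 = 34.67 sts.
→ 36.

Cast on 36 stitches.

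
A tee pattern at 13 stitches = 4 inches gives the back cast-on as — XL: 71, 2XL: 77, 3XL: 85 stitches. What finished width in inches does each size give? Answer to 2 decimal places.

13/4 = 3.25 sts per in.
XL: 71 / 3.25 = 21.846 → 21.85 in.
2XL: 77 / 3.25 = 23.692 → 23.69 in.
3XL: 85 / 3.25 = 26.154 → 26.15 in.

XL 21.85 inches; 2XL 23.69 inches; 3XL 26.15 inches.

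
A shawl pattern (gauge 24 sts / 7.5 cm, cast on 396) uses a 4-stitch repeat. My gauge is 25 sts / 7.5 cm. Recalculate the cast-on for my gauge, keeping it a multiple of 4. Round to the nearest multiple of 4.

Cast on 412 stitches.

396 × 25 / 24 = 412.50.
Nearest multiple of 4: 412.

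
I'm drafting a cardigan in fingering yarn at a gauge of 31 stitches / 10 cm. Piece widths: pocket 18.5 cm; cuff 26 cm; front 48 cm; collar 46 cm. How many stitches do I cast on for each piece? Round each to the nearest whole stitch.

Rate = 31/10 = 3.1 sts per cm.
pocket: 18.5 × 3.1 = 57.35 → 57.
cuff: 26 × 3.1 = 80.60 → 81.
front: 48 × 3.1 = 148.80 → 149.
collar: 46 × 3.1 = 142.60 → 143.

pocket 57; cuff 81; front 149; collar 143.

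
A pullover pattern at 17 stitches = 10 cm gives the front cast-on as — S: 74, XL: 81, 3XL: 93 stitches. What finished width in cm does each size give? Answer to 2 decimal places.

17/10 = 1.7 sts per cm.
S: 74 / 1.7 = 43.529 → 43.53 cm.
XL: 81 / 1.7 = 47.647 → 47.65 cm.
3XL: 93 / 1.7 = 54.706 → 54.71 cm.

S 43.53 cm; XL 47.65 cm; 3XL 54.71 cm.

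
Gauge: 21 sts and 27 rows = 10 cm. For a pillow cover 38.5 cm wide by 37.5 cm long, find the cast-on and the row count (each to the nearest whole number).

Cast on 81 stitches and work 101 rows.

Stitch gauge = 21/10 = 2.1 sts/cm; 38.5 × 2.1 = 80.85 → 81 sts.
Row gauge = 27/10 = 2.7 rows/cm; 37.5 × 2.7 = 101.25 → 101 rows.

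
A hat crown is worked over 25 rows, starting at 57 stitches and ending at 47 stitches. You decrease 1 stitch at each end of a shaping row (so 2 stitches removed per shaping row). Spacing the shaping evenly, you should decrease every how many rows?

Decrease every 5th row.

Stitches to remove: |47 − 57| = 10.
Shaping rows needed: 10 / 2 = 5.
25 rows / 5 = every 5 rows.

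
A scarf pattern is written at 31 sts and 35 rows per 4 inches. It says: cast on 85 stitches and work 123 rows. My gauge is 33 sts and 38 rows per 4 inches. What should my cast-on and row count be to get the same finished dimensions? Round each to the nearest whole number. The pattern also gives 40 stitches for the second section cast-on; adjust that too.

Cast on 90 stitches; work 134 rows; second section cast-on 43 stitches.

Stitches: 85 × 33/31 = 90.48 → 90.
Rows: 123 × 38/35 = 133.54 → 134.
second section cast-on: 40 × 33/31 = 42.58 → 43.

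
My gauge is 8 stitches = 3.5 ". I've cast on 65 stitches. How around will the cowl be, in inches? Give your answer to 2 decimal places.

8 stitches / 3.5 inch = 2.286 stitches per inch.
65 / 2.286 = 28.438 inches.

28.44 inches.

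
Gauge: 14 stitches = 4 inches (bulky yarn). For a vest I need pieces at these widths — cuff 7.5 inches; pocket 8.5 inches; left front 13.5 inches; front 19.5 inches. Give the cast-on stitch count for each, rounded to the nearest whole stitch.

cuff 26; pocket 30; left front 47; front 68.

Rate = 14/4 = 3.5 sts per in.
cuff: 7.5 × 3.5 = 26.25 → 26.
pocket: 8.5 × 3.5 = 29.75 → 30.
left front: 13.5 × 3.5 = 47.25 → 47.
front: 19.5 × 3.5 = 68.25 → 68.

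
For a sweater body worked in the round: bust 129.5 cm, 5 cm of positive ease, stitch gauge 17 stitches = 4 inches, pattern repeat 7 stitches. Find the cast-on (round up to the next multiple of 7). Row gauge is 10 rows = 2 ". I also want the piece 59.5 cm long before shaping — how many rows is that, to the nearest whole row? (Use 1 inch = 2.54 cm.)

Cast on 231 stitches; work 117 rows.

Finished = 129.5 + 5 = 134.5 cm.
134.5 cm × 1/2.54 = 52.95 inches.
17/4 = 4.25 sts per in; 52.95 × 4.25 = 225.05 sts.
Next multiple of 7 → 231.
59.5 cm = 23.43 inches; × 5 = 117.13 → 117 rows.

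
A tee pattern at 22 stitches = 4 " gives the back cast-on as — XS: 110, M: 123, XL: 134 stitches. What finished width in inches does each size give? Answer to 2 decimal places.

XS 20.00 inches; M 22.36 inches; XL 24.36 inches.

22/4 = 5.5 sts per in.
XS: 110 / 5.5 = 20.000 → 20.00 in.
M: 123 / 5.5 = 22.364 → 22.36 in.
XL: 134 / 5.5 = 24.364 → 24.36 in.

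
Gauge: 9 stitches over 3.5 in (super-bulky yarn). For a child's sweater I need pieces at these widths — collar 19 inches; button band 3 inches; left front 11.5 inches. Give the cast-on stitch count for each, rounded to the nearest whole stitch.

Rate = 9/3.5 = 2.571 sts per in.
collar: 19 × 2.571 = 48.86 → 49.
button band: 3 × 2.571 = 7.71 → 8.
left front: 11.5 × 2.571 = 29.57 → 30.

collar 49; button band 8; left front 30.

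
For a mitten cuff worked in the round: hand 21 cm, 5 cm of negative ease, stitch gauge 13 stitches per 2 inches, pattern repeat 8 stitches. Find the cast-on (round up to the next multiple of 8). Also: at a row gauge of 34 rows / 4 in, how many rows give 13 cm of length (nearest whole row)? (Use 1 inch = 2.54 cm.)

Cast on 48 stitches; work 44 rows.

Finished = 21 − 5 = 16 cm.
16 cm × 1/2.54 = 6.30 inches.
13/2 = 6.5 sts per in; 6.30 × 6.5 = 40.94 sts.
Next multiple of 8 → 48.
13 cm = 5.12 inches; × 8.5 = 43.50 → 44 rows.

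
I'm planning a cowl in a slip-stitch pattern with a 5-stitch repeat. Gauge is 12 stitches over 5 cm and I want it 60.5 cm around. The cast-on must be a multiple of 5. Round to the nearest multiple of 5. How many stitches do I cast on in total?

12 / 5 = 2.4 sts per cm.
60.5 × 2.4 = 145.20 sts.
Nearest multiple of 5: 145.

Cast on 145 stitches.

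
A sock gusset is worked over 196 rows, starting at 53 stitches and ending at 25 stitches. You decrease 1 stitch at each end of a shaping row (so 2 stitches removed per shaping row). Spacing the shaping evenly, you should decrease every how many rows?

Decrease every 14th row.

Stitches to remove: |25 − 53| = 28.
Shaping rows needed: 28 / 2 = 14.
196 rows / 14 = every 14 rows.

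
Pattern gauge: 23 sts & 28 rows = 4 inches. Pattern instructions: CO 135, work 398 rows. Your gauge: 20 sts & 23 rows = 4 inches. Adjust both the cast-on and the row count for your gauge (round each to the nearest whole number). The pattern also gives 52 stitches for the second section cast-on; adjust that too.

Cast on 117 stitches; work 327 rows; second section cast-on 45 stitches.

Stitches: 135 × 20/23 = 117.39 → 117.
Rows: 398 × 23/28 = 326.93 → 327.
second section cast-on: 52 × 20/23 = 45.22 → 45.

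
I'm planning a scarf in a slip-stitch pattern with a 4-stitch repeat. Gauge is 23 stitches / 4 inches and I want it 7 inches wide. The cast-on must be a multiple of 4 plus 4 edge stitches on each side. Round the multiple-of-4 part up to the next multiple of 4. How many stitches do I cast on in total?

23 / 4 = 5.75 sts per inch.
7 × 5.75 = 40.25 sts.
Less 8 edge sts → 32.25 for the repeat.
Next multiple of 4: 36.
Add back 8 edge sts → 44.

CO 44 sts.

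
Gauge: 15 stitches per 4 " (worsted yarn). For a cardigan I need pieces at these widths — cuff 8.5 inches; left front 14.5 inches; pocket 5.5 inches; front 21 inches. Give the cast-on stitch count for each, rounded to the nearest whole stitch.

cuff 32; left front 54; pocket 21; front 79.

Rate = 15/4 = 3.75 sts per in.
cuff: 8.5 × 3.75 = 31.88 → 32.
left front: 14.5 × 3.75 = 54.38 → 54.
pocket: 5.5 × 3.75 = 20.62 → 21.
front: 21 × 3.75 = 78.75 → 79.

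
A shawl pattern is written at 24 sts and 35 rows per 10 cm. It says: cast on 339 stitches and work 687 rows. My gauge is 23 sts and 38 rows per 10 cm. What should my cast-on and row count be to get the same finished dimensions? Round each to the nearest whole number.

Stitches: 339 × 23/24 = 324.88 → 325.
Rows: 687 × 38/35 = 745.89 → 746.

Cast on 325 stitches; work 746 rows.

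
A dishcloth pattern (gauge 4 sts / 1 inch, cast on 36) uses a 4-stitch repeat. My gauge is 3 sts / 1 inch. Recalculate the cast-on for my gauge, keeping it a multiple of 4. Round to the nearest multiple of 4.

36 × 3 / 4 = 27.00.
Nearest multiple of 4: 28.

Cast on 28 stitches.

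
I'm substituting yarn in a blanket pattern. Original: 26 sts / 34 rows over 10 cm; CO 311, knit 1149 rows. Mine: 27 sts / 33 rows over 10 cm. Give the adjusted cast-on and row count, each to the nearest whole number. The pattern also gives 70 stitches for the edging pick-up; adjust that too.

Cast on 323 stitches; work 1115 rows; edging pick-up 73 stitches.

Stitches: 311 × 27/26 = 322.96 → 323.
Rows: 1149 × 33/34 = 1115.21 → 1115.
edging pick-up: 70 × 27/26 = 72.69 → 73.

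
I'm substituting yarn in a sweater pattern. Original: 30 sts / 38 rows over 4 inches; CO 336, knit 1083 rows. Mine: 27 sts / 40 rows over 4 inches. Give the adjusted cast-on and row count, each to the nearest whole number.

Cast on 302 stitches; work 1140 rows.

Stitches: 336 × 27/30 = 302.40 → 302.
Rows: 1083 × 40/38 = 1140.00 → 1140.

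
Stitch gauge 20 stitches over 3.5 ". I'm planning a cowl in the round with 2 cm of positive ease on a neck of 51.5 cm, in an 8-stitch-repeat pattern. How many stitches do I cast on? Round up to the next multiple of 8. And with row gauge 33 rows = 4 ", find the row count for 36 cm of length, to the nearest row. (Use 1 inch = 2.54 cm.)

Finished = 51.5 + 2 = 53.5 cm.
53.5 cm × 1/2.54 = 21.06 inches.
20/3.5 = 5.714 sts per in; 21.06 × 5.714 = 120.36 sts.
Next multiple of 8 → 128.
36 cm = 14.17 inches; × 8.25 = 116.93 → 117 rows.

Cast on 128 stitches; work 117 rows.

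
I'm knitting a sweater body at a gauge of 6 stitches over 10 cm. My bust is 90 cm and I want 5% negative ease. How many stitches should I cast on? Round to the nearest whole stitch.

Finished = 90 × 0.95 = 85.50 cm.
6 / 10 = 0.6 sts per cm.
85.50 × 0.6 = 51.30 sts.
→ 51 sts.

51 stitches.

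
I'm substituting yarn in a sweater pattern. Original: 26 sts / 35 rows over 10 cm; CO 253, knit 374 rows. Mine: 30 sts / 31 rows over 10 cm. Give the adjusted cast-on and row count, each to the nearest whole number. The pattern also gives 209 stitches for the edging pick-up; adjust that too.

Cast on 292 stitches; work 331 rows; edging pick-up 241 stitches.

Stitches: 253 × 30/26 = 291.92 → 292.
Rows: 374 × 31/35 = 331.26 → 331.
edging pick-up: 209 × 30/26 = 241.15 → 241.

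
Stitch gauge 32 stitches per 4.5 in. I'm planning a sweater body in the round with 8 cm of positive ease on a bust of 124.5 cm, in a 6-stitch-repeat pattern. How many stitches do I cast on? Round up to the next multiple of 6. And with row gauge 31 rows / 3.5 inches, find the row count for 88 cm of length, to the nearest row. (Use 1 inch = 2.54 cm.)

Cast on 372 stitches; work 307 rows.

Finished = 124.5 + 8 = 132.5 cm.
132.5 cm × 1/2.54 = 52.17 inches.
32/4.5 = 7.111 sts per in; 52.17 × 7.111 = 370.95 sts.
Next multiple of 6 → 372.
88 cm = 34.65 inches; × 8.857 = 306.86 → 307 rows.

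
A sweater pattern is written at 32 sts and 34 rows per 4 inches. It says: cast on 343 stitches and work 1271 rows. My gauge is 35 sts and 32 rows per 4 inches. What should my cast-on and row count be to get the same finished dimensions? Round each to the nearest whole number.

Cast on 375 stitches; work 1196 rows.

Stitches: 343 × 35/32 = 375.16 → 375.
Rows: 1271 × 32/34 = 1196.24 → 1196.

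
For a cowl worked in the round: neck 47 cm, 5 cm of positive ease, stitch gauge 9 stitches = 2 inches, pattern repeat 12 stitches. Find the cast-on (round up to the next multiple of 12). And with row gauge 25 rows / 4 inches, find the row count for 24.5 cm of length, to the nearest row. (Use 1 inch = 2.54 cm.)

Cast on 96 stitches; work 60 rows.

Finished = 47 + 5 = 52 cm.
52 cm × 1/2.54 = 20.47 inches.
9/2 = 4.5 sts per in; 20.47 × 4.5 = 92.13 sts.
Next multiple of 12 → 96.
24.5 cm = 9.65 inches; × 6.25 = 60.29 → 60 rows.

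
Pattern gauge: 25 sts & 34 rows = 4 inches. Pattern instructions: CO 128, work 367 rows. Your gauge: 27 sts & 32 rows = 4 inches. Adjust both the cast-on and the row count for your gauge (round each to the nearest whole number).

Stitches: 128 × 27/25 = 138.24 → 138.
Rows: 367 × 32/34 = 345.41 → 345.

Cast on 138 stitches; work 345 rows.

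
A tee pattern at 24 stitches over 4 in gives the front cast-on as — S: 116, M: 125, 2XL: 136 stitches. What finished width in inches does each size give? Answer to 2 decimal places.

S 19.33 inches; M 20.83 inches; 2XL 22.67 inches.

24/4 = 6 sts per in.
S: 116 / 6 = 19.333 → 19.33 in.
M: 125 / 6 = 20.833 → 20.83 in.
2XL: 136 / 6 = 22.667 → 22.67 in.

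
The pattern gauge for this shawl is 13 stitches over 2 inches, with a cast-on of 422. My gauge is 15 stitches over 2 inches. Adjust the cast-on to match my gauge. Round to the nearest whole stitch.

487 stitches.

Scale factor = 15 / 13 = 1.154.
422 × 15 / 13 = 486.92 sts.
→ 487 sts.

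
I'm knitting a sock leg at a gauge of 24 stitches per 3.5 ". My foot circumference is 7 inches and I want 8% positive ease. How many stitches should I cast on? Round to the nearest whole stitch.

Cast on 52 stitches.

Finished = 7 × 1.08 = 7.56 in.
24 / 3.5 = 6.857 sts per inch.
7.56 × 6.857 = 51.84 sts.
→ 52 sts.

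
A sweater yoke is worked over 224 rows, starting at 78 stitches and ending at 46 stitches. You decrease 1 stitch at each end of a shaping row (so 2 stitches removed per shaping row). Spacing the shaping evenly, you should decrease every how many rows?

Stitches to remove: |46 − 78| = 32.
Shaping rows needed: 32 / 2 = 16.
224 rows / 16 = every 14 rows.

Decrease every 14th row.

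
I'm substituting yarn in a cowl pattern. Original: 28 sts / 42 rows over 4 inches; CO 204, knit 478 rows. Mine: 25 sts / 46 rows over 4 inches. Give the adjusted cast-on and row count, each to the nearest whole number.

Stitches: 204 × 25/28 = 182.14 → 182.
Rows: 478 × 46/42 = 523.52 → 524.

Cast on 182 stitches; work 524 rows.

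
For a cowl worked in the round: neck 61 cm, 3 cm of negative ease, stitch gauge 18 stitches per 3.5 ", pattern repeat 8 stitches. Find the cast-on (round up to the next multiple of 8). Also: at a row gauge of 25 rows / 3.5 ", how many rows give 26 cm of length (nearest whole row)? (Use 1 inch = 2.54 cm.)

Finished = 61 − 3 = 58 cm.
58 cm × 1/2.54 = 22.83 inches.
18/3.5 = 5.143 sts per in; 22.83 × 5.143 = 117.44 sts.
Next multiple of 8 → 120.
26 cm = 10.24 inches; × 7.143 = 73.12 → 73 rows.

Cast on 120 stitches; work 73 rows.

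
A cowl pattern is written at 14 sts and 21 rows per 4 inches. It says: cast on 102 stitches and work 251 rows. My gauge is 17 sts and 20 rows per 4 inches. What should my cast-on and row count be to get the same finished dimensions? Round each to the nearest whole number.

Stitches: 102 × 17/14 = 123.86 → 124.
Rows: 251 × 20/21 = 239.05 → 239.

Cast on 124 stitches; work 239 rows.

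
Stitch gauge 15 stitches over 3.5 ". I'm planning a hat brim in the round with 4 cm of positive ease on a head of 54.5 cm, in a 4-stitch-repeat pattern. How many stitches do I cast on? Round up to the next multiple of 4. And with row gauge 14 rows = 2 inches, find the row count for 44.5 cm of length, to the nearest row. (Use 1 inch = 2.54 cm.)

Finished = 54.5 + 4 = 58.5 cm.
58.5 cm × 1/2.54 = 23.03 inches.
15/3.5 = 4.286 sts per in; 23.03 × 4.286 = 98.71 sts.
Next multiple of 4 → 100.
44.5 cm = 17.52 inches; × 7 = 122.64 → 123 rows.

Cast on 100 stitches; work 123 rows.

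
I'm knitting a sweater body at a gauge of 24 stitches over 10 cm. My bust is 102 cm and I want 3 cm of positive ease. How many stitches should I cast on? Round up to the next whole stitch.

CO 252 sts.

Finished = 102 + 3 = 105 cm.
24 / 10 = 2.4 sts per cm.
105.00 × 2.4 = 252.00 sts.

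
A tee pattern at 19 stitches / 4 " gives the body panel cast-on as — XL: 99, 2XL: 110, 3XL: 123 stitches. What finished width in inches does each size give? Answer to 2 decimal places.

XL 20.84 inches; 2XL 23.16 inches; 3XL 25.89 inches.

19/4 = 4.75 sts per in.
XL: 99 / 4.75 = 20.842 → 20.84 in.
2XL: 110 / 4.75 = 23.158 → 23.16 in.
3XL: 123 / 4.75 = 25.895 → 25.89 in.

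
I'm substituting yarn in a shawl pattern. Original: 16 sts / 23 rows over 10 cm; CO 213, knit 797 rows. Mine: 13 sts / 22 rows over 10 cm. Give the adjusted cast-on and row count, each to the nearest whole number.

Stitches: 213 × 13/16 = 173.06 → 173.
Rows: 797 × 22/23 = 762.35 → 762.

Cast on 173 stitches; work 762 rows.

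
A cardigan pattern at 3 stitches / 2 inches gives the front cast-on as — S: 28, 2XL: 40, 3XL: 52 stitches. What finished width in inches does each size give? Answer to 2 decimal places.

3/2 = 1.5 sts per in.
S: 28 / 1.5 = 18.667 → 18.67 in.
2XL: 40 / 1.5 = 26.667 → 26.67 in.
3XL: 52 / 1.5 = 34.667 → 34.67 in.

S 18.67 inches; 2XL 26.67 inches; 3XL 34.67 inches.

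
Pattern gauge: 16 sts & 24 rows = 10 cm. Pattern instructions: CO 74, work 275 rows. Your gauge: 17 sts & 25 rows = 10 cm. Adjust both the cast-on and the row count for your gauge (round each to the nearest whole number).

Stitches: 74 × 17/16 = 78.62 → 79.
Rows: 275 × 25/24 = 286.46 → 286.

Cast on 79 stitches; work 286 rows.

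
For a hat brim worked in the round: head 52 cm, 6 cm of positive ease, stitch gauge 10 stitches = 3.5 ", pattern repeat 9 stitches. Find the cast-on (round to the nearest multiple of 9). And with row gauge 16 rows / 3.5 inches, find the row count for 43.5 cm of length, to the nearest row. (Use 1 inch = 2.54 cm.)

Cast on 63 stitches; work 78 rows.

Finished = 52 + 6 = 58 cm.
58 cm × 1/2.54 = 22.83 inches.
10/3.5 = 2.857 sts per in; 22.83 × 2.857 = 65.24 sts.
Nearest multiple of 9 → 63.
43.5 cm = 17.13 inches; × 4.571 = 78.29 → 78 rows.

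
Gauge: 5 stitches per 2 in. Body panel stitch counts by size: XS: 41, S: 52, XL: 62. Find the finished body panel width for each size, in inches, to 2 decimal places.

5/2 = 2.5 sts per in.
XS: 41 / 2.5 = 16.400 → 16.40 in.
S: 52 / 2.5 = 20.800 → 20.80 in.
XL: 62 / 2.5 = 24.800 → 24.80 in.

XS 16.40 inches; S 20.80 inches; XL 24.80 inches.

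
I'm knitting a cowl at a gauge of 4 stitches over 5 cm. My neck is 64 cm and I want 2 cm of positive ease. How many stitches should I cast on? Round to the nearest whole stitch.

CO 53 sts.

Finished = 64 + 2 = 66 cm.
4 / 5 = 0.8 sts per cm.
66.00 × 0.8 = 52.80 sts.
→ 53 sts.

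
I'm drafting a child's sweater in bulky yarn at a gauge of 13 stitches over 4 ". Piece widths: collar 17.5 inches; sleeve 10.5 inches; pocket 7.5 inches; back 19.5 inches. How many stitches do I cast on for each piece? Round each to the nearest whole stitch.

Rate = 13/4 = 3.25 sts per in.
collar: 17.5 × 3.25 = 56.88 → 57.
sleeve: 10.5 × 3.25 = 34.12 → 34.
pocket: 7.5 × 3.25 = 24.38 → 24.
back: 19.5 × 3.25 = 63.38 → 63.

collar 57; sleeve 34; pocket 24; back 63.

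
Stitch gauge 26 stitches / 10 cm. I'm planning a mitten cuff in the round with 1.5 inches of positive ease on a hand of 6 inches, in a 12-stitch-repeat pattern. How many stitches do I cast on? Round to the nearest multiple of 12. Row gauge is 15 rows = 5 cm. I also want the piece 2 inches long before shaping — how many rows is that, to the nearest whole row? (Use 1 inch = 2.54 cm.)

Cast on 48 stitches; work 15 rows.

Finished = 6 + 1.5 = 7.5 inches.
7.5 inches × 2.54 = 19.05 cm.
26/10 = 2.6 sts per cm; 19.05 × 2.6 = 49.53 sts.
Nearest multiple of 12 → 48.
2 inches = 5.08 cm; × 3 = 15.24 → 15 rows.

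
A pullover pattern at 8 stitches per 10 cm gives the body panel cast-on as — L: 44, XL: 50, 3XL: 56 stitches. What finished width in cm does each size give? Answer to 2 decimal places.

L 55.00 cm; XL 62.50 cm; 3XL 70.00 cm.

8/10 = 0.8 sts per cm.
L: 44 / 0.8 = 55.000 → 55.00 cm.
XL: 50 / 0.8 = 62.500 → 62.50 cm.
3XL: 56 / 0.8 = 70.000 → 70.00 cm.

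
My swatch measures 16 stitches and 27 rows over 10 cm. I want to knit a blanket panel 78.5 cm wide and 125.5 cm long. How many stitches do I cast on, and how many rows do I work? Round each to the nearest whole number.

Cast on 126 stitches and work 339 rows.

Stitch gauge = 16/10 = 1.6 sts/cm; 78.5 × 1.6 = 125.60 → 126 sts.
Row gauge = 27/10 = 2.7 rows/cm; 125.5 × 2.7 = 338.85 → 339 rows.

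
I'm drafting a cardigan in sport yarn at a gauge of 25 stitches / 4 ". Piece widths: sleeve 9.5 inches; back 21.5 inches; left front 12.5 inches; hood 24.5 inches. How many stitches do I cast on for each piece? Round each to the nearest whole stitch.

sleeve 59; back 134; left front 78; hood 153.

Rate = 25/4 = 6.25 sts per in.
sleeve: 9.5 × 6.25 = 59.38 → 59.
back: 21.5 × 6.25 = 134.38 → 134.
left front: 12.5 × 6.25 = 78.12 → 78.
hood: 24.5 × 6.25 = 153.12 → 153.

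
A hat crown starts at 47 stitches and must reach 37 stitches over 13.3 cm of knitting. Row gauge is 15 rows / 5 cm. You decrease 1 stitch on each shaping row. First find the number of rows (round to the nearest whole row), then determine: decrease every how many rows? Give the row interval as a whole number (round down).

Decrease every 4th row.

Rows = 13.3 × 3 = 39.9 → 40 rows.
Stitches to remove: 10 → 10 shaping rows (at 1 st each).
40 / 10 = 4.00 → every 4 rows.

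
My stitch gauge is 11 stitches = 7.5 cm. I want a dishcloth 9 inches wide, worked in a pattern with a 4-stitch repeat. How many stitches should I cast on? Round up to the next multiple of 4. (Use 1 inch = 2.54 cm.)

9 in = 9 × 2.54 = 22.86 cm.
11 / 7.5 = 1.467 sts/cm.
22.86 × 1.467 = 33.53 sts.
→ 36.

Cast on 36 stitches.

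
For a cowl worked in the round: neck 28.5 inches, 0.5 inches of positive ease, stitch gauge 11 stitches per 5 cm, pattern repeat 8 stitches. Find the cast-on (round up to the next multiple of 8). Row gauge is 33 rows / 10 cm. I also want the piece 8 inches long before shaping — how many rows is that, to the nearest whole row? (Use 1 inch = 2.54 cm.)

Finished = 28.5 + 0.5 = 29 inches.
29 inches × 2.54 = 73.66 cm.
11/5 = 2.2 sts per cm; 73.66 × 2.2 = 162.05 sts.
Next multiple of 8 → 168.
8 inches = 20.32 cm; × 3.3 = 67.06 → 67 rows.

Cast on 168 stitches; work 67 rows.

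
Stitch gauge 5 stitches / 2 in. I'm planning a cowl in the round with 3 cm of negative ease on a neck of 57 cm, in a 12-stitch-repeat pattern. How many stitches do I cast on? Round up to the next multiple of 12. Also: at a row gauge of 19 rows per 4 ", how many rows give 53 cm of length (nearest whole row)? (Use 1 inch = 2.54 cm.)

Cast on 60 stitches; work 99 rows.

Finished = 57 − 3 = 54 cm.
54 cm × 1/2.54 = 21.26 inches.
5/2 = 2.5 sts per in; 21.26 × 2.5 = 53.15 sts.
Next multiple of 12 → 60.
53 cm = 20.87 inches; × 4.75 = 99.11 → 99 rows.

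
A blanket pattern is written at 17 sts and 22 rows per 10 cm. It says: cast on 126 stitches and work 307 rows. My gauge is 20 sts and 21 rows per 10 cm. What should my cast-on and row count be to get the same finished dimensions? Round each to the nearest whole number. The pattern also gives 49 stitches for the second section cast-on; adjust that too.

Cast on 148 stitches; work 293 rows; second section cast-on 58 stitches.

Stitches: 126 × 20/17 = 148.24 → 148.
Rows: 307 × 21/22 = 293.05 → 293.
second section cast-on: 49 × 20/17 = 57.65 → 58.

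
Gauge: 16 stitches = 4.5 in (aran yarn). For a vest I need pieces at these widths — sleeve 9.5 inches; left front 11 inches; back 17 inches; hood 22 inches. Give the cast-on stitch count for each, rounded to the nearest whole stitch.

sleeve 34; left front 39; back 60; hood 78.

Rate = 16/4.5 = 3.556 sts per in.
sleeve: 9.5 × 3.556 = 33.78 → 34.
left front: 11 × 3.556 = 39.11 → 39.
back: 17 × 3.556 = 60.44 → 60.
hood: 22 × 3.556 = 78.22 → 78.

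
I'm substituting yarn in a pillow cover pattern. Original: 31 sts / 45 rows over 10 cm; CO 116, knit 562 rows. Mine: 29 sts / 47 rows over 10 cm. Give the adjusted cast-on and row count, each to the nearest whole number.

Stitches: 116 × 29/31 = 108.52 → 109.
Rows: 562 × 47/45 = 586.98 → 587.

Cast on 109 stitches; work 587 rows.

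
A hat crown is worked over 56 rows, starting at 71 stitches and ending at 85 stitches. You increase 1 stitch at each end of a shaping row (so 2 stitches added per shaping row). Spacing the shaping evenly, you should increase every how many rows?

Stitches to add: |85 − 71| = 14.
Shaping rows needed: 14 / 2 = 7.
56 rows / 7 = every 8 rows.

Increase every 8th row.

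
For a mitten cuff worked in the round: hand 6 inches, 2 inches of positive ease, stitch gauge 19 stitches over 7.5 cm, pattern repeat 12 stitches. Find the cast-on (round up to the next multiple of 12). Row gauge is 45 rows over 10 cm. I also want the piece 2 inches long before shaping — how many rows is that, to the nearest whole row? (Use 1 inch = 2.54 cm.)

Finished = 6 + 2 = 8 inches.
8 inches × 2.54 = 20.32 cm.
19/7.5 = 2.533 sts per cm; 20.32 × 2.533 = 51.48 sts.
Next multiple of 12 → 60.
2 inches = 5.08 cm; × 4.5 = 22.86 → 23 rows.

Cast on 60 stitches; work 23 rows.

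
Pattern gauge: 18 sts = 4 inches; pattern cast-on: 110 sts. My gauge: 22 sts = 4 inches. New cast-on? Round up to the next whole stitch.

Scale factor = 22 / 18 = 1.222.
110 × 22 / 18 = 134.44 sts.
→ 135 sts.

Cast on 135 stitches.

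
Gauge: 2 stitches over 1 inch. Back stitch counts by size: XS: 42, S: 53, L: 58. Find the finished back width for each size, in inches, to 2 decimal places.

XS 21.00 inches; S 26.50 inches; L 29.00 inches.

2/1 = 2 sts per in.
XS: 42 / 2 = 21.000 → 21.00 in.
S: 53 / 2 = 26.500 → 26.50 in.
L: 58 / 2 = 29.000 → 29.00 in.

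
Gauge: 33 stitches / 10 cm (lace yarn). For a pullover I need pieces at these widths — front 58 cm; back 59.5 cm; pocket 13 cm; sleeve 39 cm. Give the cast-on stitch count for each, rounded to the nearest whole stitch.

front 191; back 196; pocket 43; sleeve 129.

Rate = 33/10 = 3.3 sts per cm.
front: 58 × 3.3 = 191.40 → 191.
back: 59.5 × 3.3 = 196.35 → 196.
pocket: 13 × 3.3 = 42.90 → 43.
sleeve: 39 × 3.3 = 128.70 → 129.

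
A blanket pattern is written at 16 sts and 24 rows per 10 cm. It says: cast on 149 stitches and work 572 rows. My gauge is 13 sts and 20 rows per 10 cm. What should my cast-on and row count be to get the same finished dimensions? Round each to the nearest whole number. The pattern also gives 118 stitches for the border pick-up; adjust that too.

Stitches: 149 × 13/16 = 121.06 → 121.
Rows: 572 × 20/24 = 476.67 → 477.
border pick-up: 118 × 13/16 = 95.88 → 96.

Cast on 121 stitches; work 477 rows; border pick-up 96 stitches.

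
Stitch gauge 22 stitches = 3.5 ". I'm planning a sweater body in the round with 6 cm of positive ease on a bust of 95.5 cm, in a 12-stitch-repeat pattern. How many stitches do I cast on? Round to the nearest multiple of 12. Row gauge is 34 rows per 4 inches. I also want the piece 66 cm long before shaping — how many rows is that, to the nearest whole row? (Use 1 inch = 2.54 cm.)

Cast on 252 stitches; work 221 rows.

Finished = 95.5 + 6 = 101.5 cm.
101.5 cm × 1/2.54 = 39.96 inches.
22/3.5 = 6.286 sts per in; 39.96 × 6.286 = 251.18 sts.
Nearest multiple of 12 → 252.
66 cm = 25.98 inches; × 8.5 = 220.87 → 221 rows.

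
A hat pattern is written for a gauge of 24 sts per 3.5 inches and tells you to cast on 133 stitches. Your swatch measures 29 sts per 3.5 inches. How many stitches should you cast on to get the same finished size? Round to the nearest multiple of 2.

Scale factor = 29 / 24 = 1.208.
133 × 29 / 24 = 160.71 sts.
→ 160 sts.

Cast on 160 stitches.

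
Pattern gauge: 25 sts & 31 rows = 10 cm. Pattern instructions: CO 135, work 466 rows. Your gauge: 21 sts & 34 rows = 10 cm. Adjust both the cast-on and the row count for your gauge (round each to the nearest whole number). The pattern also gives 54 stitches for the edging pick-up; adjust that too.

Cast on 113 stitches; work 511 rows; edging pick-up 45 stitches.

Stitches: 135 × 21/25 = 113.40 → 113.
Rows: 466 × 34/31 = 511.10 → 511.
edging pick-up: 54 × 21/25 = 45.36 → 45.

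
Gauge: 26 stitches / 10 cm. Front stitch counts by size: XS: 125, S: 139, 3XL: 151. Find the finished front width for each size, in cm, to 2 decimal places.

26/10 = 2.6 sts per cm.
XS: 125 / 2.6 = 48.077 → 48.08 cm.
S: 139 / 2.6 = 53.462 → 53.46 cm.
3XL: 151 / 2.6 = 58.077 → 58.08 cm.

XS 48.08 cm; S 53.46 cm; 3XL 58.08 cm.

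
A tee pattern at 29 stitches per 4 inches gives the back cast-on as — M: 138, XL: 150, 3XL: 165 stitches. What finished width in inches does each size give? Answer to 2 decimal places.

M 19.03 inches; XL 20.69 inches; 3XL 22.76 inches.

29/4 = 7.25 sts per in.
M: 138 / 7.25 = 19.034 → 19.03 in.
XL: 150 / 7.25 = 20.690 → 20.69 in.
3XL: 165 / 7.25 = 22.759 → 22.76 in.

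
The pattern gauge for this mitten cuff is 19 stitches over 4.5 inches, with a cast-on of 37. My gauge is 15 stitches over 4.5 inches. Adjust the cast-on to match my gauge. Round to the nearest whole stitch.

Cast on 29 stitches.

Scale factor = 15 / 19 = 0.789.
37 × 15 / 19 = 29.21 sts.
→ 29 sts.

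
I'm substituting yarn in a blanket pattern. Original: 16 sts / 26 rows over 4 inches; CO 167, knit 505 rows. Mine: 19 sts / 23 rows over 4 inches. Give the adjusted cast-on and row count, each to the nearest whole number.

Stitches: 167 × 19/16 = 198.31 → 198.
Rows: 505 × 23/26 = 446.73 → 447.

Cast on 198 stitches; work 447 rows.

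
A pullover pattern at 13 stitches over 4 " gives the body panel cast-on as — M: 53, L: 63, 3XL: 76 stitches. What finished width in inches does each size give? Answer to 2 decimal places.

M 16.31 inches; L 19.38 inches; 3XL 23.38 inches.

13/4 = 3.25 sts per in.
M: 53 / 3.25 = 16.308 → 16.31 in.
L: 63 / 3.25 = 19.385 → 19.38 in.
3XL: 76 / 3.25 = 23.385 → 23.38 in.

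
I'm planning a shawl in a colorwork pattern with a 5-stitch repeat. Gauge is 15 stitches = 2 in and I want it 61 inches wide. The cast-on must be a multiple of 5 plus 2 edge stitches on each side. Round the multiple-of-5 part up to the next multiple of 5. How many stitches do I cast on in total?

459 stitches.

15 / 2 = 7.5 sts per inch.
61 × 7.5 = 457.50 sts.
Less 4 edge sts → 453.50 for the repeat.
Next multiple of 5: 455.
Add back 4 edge sts → 459.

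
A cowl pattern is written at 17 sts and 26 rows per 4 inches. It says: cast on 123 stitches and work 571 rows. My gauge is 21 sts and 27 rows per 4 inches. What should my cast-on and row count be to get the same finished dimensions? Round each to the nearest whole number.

Cast on 152 stitches; work 593 rows.

Stitches: 123 × 21/17 = 151.94 → 152.
Rows: 571 × 27/26 = 592.96 → 593.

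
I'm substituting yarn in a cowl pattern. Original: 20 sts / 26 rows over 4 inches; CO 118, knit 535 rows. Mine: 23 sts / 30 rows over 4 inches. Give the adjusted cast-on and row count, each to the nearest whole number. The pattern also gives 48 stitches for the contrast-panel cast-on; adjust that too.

Cast on 136 stitches; work 617 rows; contrast-panel cast-on 55 stitches.

Stitches: 118 × 23/20 = 135.70 → 136.
Rows: 535 × 30/26 = 617.31 → 617.
contrast-panel cast-on: 48 × 23/20 = 55.20 → 55.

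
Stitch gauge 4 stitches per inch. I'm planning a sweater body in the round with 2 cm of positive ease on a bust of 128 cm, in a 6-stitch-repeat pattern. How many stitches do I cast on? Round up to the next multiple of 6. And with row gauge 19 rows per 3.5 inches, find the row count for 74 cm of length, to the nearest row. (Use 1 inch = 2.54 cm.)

Finished = 128 + 2 = 130 cm.
130 cm × 1/2.54 = 51.18 inches.
4/1 = 4 sts per in; 51.18 × 4 = 204.72 sts.
Next multiple of 6 → 210.
74 cm = 29.13 inches; × 5.429 = 158.16 → 158 rows.

Cast on 210 stitches; work 158 rows.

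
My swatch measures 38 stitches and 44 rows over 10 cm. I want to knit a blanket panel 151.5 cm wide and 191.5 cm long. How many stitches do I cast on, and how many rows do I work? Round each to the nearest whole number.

Cast on 576 stitches and work 843 rows.

Stitch gauge = 38/10 = 3.8 sts/cm; 151.5 × 3.8 = 575.70 → 576 sts.
Row gauge = 44/10 = 4.4 rows/cm; 191.5 × 4.4 = 842.60 → 843 rows.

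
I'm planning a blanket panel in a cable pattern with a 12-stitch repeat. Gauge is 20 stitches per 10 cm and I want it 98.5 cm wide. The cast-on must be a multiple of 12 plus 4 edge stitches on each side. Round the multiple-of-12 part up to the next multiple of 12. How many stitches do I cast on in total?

CO 200 sts.

20 / 10 = 2 sts per cm.
98.5 × 2 = 197.00 sts.
Less 8 edge sts → 189.00 for the repeat.
Next multiple of 12: 192.
Add back 8 edge sts → 200.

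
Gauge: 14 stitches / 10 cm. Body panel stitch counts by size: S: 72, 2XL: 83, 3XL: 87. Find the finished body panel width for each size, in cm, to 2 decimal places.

14/10 = 1.4 sts per cm.
S: 72 / 1.4 = 51.429 → 51.43 cm.
2XL: 83 / 1.4 = 59.286 → 59.29 cm.
3XL: 87 / 1.4 = 62.143 → 62.14 cm.

S 51.43 cm; 2XL 59.29 cm; 3XL 62.14 cm.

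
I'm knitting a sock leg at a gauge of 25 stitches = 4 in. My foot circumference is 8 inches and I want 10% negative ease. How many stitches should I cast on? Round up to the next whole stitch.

45 stitches.

Finished = 8 × 0.90 = 7.20 in.
25 / 4 = 6.25 sts per inch.
7.20 × 6.25 = 45.00 sts.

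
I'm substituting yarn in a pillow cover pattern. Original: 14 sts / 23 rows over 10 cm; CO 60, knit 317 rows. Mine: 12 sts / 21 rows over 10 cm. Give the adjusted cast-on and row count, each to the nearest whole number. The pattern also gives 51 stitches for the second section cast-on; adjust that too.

Stitches: 60 × 12/14 = 51.43 → 51.
Rows: 317 × 21/23 = 289.43 → 289.
second section cast-on: 51 × 12/14 = 43.71 → 44.

Cast on 51 stitches; work 289 rows; second section cast-on 44 stitches.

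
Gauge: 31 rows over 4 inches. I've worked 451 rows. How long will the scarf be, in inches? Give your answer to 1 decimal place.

31 rows / 4 inch = 7.75 rows per inch.
451 / 7.75 = 58.19 inches.

58.2 inches.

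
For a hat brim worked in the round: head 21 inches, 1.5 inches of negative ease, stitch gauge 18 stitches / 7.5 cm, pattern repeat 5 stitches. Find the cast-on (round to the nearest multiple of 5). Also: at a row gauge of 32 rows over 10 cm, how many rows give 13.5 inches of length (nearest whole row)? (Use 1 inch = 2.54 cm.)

Finished = 21 − 1.5 = 19.5 inches.
19.5 inches × 2.54 = 49.53 cm.
18/7.5 = 2.4 sts per cm; 49.53 × 2.4 = 118.87 sts.
Nearest multiple of 5 → 120.
13.5 inches = 34.29 cm; × 3.2 = 109.73 → 110 rows.

Cast on 120 stitches; work 110 rows.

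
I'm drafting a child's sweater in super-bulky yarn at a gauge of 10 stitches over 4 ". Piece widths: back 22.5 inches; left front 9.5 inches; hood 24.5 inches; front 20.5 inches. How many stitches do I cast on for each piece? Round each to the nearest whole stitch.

Rate = 10/4 = 2.5 sts per in.
back: 22.5 × 2.5 = 56.25 → 56.
left front: 9.5 × 2.5 = 23.75 → 24.
hood: 24.5 × 2.5 = 61.25 → 61.
front: 20.5 × 2.5 = 51.25 → 51.

back 56; left front 24; hood 61; front 51.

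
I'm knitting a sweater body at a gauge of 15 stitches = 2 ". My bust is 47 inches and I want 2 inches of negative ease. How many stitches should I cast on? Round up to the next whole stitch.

Finished = 47 − 2 = 45 in.
15 / 2 = 7.5 sts per inch.
45.00 × 7.5 = 337.50 sts.
→ 338 sts.

Cast on 338 stitches.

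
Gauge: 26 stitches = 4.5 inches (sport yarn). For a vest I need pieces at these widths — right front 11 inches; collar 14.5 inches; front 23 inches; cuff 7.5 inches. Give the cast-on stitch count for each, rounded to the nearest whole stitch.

Rate = 26/4.5 = 5.778 sts per in.
right front: 11 × 5.778 = 63.56 → 64.
collar: 14.5 × 5.778 = 83.78 → 84.
front: 23 × 5.778 = 132.89 → 133.
cuff: 7.5 × 5.778 = 43.33 → 43.

right front 64; collar 84; front 133; cuff 43.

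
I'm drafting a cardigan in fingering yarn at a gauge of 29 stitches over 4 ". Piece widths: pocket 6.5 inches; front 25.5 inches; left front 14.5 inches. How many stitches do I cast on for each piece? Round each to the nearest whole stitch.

Rate = 29/4 = 7.25 sts per in.
pocket: 6.5 × 7.25 = 47.12 → 47.
front: 25.5 × 7.25 = 184.88 → 185.
left front: 14.5 × 7.25 = 105.12 → 105.

pocket 47; front 185; left front 105.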